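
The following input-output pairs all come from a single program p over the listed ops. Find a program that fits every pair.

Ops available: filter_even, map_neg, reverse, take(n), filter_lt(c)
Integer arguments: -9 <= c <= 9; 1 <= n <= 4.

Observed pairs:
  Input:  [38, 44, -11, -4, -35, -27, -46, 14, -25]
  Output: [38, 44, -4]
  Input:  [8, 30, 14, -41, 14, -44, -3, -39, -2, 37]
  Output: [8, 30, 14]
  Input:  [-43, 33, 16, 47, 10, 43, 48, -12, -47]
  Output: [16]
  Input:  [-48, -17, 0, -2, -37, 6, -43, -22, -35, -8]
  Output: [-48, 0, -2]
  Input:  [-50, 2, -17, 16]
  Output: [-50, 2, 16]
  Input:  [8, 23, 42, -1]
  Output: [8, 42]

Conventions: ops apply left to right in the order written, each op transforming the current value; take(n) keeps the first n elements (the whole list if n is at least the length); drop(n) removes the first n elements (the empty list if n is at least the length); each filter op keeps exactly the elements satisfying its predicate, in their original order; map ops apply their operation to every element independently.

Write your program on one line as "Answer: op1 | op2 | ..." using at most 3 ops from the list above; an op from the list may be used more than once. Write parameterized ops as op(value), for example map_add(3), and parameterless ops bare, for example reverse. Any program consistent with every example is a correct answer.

take(4) | filter_even

Check, running the answer program on each example:
  [38, 44, -11, -4, -35, -27, -46, 14, -25] -> [38, 44, -11, -4] -> [38, 44, -4]
  [8, 30, 14, -41, 14, -44, -3, -39, -2, 37] -> [8, 30, 14, -41] -> [8, 30, 14]
  [-43, 33, 16, 47, 10, 43, 48, -12, -47] -> [-43, 33, 16, 47] -> [16]
  [-48, -17, 0, -2, -37, 6, -43, -22, -35, -8] -> [-48, -17, 0, -2] -> [-48, 0, -2]
  [-50, 2, -17, 16] -> [-50, 2, -17, 16] -> [-50, 2, 16]
  [8, 23, 42, -1] -> [8, 23, 42, -1] -> [8, 42]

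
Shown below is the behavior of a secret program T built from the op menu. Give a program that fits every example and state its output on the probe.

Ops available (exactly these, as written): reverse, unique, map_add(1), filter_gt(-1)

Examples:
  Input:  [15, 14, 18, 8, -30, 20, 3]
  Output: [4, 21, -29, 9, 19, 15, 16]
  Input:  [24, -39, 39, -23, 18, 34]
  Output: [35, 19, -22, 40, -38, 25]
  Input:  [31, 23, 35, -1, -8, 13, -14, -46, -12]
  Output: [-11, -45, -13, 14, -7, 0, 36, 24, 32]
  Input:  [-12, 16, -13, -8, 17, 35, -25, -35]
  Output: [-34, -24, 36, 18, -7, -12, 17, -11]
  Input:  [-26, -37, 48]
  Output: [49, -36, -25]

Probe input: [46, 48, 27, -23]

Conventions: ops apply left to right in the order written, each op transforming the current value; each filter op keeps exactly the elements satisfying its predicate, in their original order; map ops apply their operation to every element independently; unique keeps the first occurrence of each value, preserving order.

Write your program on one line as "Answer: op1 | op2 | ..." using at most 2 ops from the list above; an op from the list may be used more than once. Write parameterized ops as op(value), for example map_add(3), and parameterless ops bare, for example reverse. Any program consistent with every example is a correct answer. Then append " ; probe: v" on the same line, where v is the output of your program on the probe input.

map_add(1) | reverse ; probe: [-22, 28, 49, 47]

Check, running the answer program on each example:
  [15, 14, 18, 8, -30, 20, 3] -> [16, 15, 19, 9, -29, 21, 4] -> [4, 21, -29, 9, 19, 15, 16]
  [24, -39, 39, -23, 18, 34] -> [25, -38, 40, -22, 19, 35] -> [35, 19, -22, 40, -38, 25]
  [31, 23, 35, -1, -8, 13, -14, -46, -12] -> [32, 24, 36, 0, -7, 14, -13, -45, -11] -> [-11, -45, -13, 14, -7, 0, 36, 24, 32]
  [-12, 16, -13, -8, 17, 35, -25, -35] -> [-11, 17, -12, -7, 18, 36, -24, -34] -> [-34, -24, 36, 18, -7, -12, 17, -11]
  [-26, -37, 48] -> [-25, -36, 49] -> [49, -36, -25]
  probe: [46, 48, 27, -23] -> [47, 49, 28, -22] -> [-22, 28, 49, 47]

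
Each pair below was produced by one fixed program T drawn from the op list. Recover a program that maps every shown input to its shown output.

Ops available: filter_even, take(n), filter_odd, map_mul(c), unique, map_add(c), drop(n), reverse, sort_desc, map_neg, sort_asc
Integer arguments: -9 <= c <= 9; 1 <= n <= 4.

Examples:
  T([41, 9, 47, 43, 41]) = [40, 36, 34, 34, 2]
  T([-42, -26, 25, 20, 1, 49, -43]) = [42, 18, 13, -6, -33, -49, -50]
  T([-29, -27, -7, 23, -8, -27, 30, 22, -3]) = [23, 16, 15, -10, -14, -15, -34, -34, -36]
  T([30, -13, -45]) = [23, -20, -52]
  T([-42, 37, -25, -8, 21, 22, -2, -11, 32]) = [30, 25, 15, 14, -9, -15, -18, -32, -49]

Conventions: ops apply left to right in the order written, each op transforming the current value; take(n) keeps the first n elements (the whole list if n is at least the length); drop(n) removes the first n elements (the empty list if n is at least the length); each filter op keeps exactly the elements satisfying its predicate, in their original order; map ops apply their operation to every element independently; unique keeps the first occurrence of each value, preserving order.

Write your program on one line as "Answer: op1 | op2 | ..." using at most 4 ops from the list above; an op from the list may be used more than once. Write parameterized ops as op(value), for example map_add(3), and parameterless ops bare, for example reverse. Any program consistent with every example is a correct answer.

map_add(-4) | map_add(-3) | sort_asc | reverse

Check, running the answer program on each example:
  [41, 9, 47, 43, 41] -> [37, 5, 43, 39, 37] -> [34, 2, 40, 36, 34] -> [2, 34, 34, 36, 40] -> [40, 36, 34, 34, 2]
  [-42, -26, 25, 20, 1, 49, -43] -> [-46, -30, 21, 16, -3, 45, -47] -> [-49, -33, 18, 13, -6, 42, -50] -> [-50, -49, -33, -6, 13, 18, 42] -> [42, 18, 13, -6, -33, -49, -50]
  [-29, -27, -7, 23, -8, -27, 30, 22, -3] -> [-33, -31, -11, 19, -12, -31, 26, 18, -7] -> [-36, -34, -14, 16, -15, -34, 23, 15, -10] -> [-36, -34, -34, -15, -14, -10, 15, 16, 23] -> [23, 16, 15, -10, -14, -15, -34, -34, -36]
  [30, -13, -45] -> [26, -17, -49] -> [23, -20, -52] -> [-52, -20, 23] -> [23, -20, -52]
  [-42, 37, -25, -8, 21, 22, -2, -11, 32] -> [-46, 33, -29, -12, 17, 18, -6, -15, 28] -> [-49, 30, -32, -15, 14, 15, -9, -18, 25] -> [-49, -32, -18, -15, -9, 14, 15, 25, 30] -> [30, 25, 15, 14, -9, -15, -18, -32, -49]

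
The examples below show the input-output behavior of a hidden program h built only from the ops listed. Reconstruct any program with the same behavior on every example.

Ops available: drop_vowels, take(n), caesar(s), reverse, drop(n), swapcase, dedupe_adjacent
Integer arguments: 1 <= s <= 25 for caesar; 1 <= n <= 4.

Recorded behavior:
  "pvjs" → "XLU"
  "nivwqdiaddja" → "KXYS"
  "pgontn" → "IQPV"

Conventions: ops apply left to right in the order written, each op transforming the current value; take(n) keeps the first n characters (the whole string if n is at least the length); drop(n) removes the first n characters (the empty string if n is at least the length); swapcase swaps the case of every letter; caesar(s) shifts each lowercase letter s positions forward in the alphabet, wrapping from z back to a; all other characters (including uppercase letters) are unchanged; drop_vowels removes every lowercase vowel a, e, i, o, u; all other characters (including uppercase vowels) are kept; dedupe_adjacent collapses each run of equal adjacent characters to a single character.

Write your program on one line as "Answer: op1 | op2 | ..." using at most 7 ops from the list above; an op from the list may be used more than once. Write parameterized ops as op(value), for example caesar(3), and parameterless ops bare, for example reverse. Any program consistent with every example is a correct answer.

dedupe_adjacent | drop(1) | caesar(9) | take(4) | caesar(19) | swapcase

Check, running the answer program on each example:
  "pvjs" -> "pvjs" -> "vjs" -> "esb" -> "esb" -> "xlu" -> "XLU"
  "nivwqdiaddja" -> "nivwqdiadja" -> "ivwqdiadja" -> "refzmrjmsj" -> "refz" -> "kxys" -> "KXYS"
  "pgontn" -> "pgontn" -> "gontn" -> "pxwcw" -> "pxwc" -> "iqpv" -> "IQPV"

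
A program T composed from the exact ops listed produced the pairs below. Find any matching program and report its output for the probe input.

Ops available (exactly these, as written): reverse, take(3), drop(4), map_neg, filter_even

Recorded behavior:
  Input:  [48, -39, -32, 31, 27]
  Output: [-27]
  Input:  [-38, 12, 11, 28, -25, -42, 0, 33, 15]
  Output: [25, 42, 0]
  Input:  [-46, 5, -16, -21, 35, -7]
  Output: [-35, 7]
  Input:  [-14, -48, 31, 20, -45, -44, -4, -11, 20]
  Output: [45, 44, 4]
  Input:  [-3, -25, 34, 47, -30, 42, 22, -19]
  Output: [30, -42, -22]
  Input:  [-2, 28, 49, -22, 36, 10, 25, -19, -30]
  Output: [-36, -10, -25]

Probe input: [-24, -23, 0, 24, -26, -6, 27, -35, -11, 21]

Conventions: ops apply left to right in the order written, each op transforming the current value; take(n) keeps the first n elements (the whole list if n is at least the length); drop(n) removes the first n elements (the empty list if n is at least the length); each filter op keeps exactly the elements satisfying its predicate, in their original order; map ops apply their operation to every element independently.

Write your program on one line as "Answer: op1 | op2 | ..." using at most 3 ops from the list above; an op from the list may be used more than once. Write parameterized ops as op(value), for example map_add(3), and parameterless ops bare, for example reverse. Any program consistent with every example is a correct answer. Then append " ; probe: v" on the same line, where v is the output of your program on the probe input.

map_neg | drop(4) | take(3) ; probe: [26, 6, -27]

Check, running the answer program on each example:
  [48, -39, -32, 31, 27] -> [-48, 39, 32, -31, -27] -> [-27] -> [-27]
  [-38, 12, 11, 28, -25, -42, 0, 33, 15] -> [38, -12, -11, -28, 25, 42, 0, -33, -15] -> [25, 42, 0, -33, -15] -> [25, 42, 0]
  [-46, 5, -16, -21, 35, -7] -> [46, -5, 16, 21, -35, 7] -> [-35, 7] -> [-35, 7]
  [-14, -48, 31, 20, -45, -44, -4, -11, 20] -> [14, 48, -31, -20, 45, 44, 4, 11, -20] -> [45, 44, 4, 11, -20] -> [45, 44, 4]
  [-3, -25, 34, 47, -30, 42, 22, -19] -> [3, 25, -34, -47, 30, -42, -22, 19] -> [30, -42, -22, 19] -> [30, -42, -22]
  [-2, 28, 49, -22, 36, 10, 25, -19, -30] -> [2, -28, -49, 22, -36, -10, -25, 19, 30] -> [-36, -10, -25, 19, 30] -> [-36, -10, -25]
  probe: [-24, -23, 0, 24, -26, -6, 27, -35, -11, 21] -> [24, 23, 0, -24, 26, 6, -27, 35, 11, -21] -> [26, 6, -27, 35, 11, -21] -> [26, 6, -27]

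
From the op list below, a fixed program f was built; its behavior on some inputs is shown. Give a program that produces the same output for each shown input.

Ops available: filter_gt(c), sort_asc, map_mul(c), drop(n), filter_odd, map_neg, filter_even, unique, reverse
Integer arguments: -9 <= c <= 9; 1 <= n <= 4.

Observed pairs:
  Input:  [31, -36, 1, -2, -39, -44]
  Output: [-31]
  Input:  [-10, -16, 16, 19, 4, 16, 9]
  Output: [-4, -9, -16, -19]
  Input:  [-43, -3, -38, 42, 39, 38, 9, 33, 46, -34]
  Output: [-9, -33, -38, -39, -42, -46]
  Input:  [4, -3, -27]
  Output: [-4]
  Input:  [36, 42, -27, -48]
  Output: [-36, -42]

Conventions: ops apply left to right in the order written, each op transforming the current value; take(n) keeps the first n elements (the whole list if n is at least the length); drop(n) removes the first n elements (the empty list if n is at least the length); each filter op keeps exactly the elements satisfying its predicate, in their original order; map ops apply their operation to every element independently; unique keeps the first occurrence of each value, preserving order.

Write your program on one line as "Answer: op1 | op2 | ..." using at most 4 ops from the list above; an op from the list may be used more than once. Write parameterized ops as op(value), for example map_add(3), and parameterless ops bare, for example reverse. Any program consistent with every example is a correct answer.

unique | sort_asc | filter_gt(2) | map_neg

Check, running the answer program on each example:
  [31, -36, 1, -2, -39, -44] -> [31, -36, 1, -2, -39, -44] -> [-44, -39, -36, -2, 1, 31] -> [31] -> [-31]
  [-10, -16, 16, 19, 4, 16, 9] -> [-10, -16, 16, 19, 4, 9] -> [-16, -10, 4, 9, 16, 19] -> [4, 9, 16, 19] -> [-4, -9, -16, -19]
  [-43, -3, -38, 42, 39, 38, 9, 33, 46, -34] -> [-43, -3, -38, 42, 39, 38, 9, 33, 46, -34] -> [-43, -38, -34, -3, 9, 33, 38, 39, 42, 46] -> [9, 33, 38, 39, 42, 46] -> [-9, -33, -38, -39, -42, -46]
  [4, -3, -27] -> [4, -3, -27] -> [-27, -3, 4] -> [4] -> [-4]
  [36, 42, -27, -48] -> [36, 42, -27, -48] -> [-48, -27, 36, 42] -> [36, 42] -> [-36, -42]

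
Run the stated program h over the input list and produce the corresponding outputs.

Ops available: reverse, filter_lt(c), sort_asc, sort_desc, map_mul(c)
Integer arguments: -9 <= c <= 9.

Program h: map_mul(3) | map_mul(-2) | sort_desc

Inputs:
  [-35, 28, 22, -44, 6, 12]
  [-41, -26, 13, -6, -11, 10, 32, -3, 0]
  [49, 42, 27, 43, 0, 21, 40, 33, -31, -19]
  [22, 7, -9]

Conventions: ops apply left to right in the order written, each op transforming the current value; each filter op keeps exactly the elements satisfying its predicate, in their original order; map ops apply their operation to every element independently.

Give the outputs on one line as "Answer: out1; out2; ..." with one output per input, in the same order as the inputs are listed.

Execution, op by op:
  [-35, 28, 22, -44, 6, 12] -> [-105, 84, 66, -132, 18, 36] -> [210, -168, -132, 264, -36, -72] -> [264, 210, -36, -72, -132, -168]
  [-41, -26, 13, -6, -11, 10, 32, -3, 0] -> [-123, -78, 39, -18, -33, 30, 96, -9, 0] -> [246, 156, -78, 36, 66, -60, -192, 18, 0] -> [246, 156, 66, 36, 18, 0, -60, -78, -192]
  [49, 42, 27, 43, 0, 21, 40, 33, -31, -19] -> [147, 126, 81, 129, 0, 63, 120, 99, -93, -57] -> [-294, -252, -162, -258, 0, -126, -240, -198, 186, 114] -> [186, 114, 0, -126, -162, -198, -240, -252, -258, -294]
  [22, 7, -9] -> [66, 21, -27] -> [-132, -42, 54] -> [54, -42, -132]

[264, 210, -36, -72, -132, -168]; [246, 156, 66, 36, 18, 0, -60, -78, -192]; [186, 114, 0, -126, -162, -198, -240, -252, -258, -294]; [54, -42, -132]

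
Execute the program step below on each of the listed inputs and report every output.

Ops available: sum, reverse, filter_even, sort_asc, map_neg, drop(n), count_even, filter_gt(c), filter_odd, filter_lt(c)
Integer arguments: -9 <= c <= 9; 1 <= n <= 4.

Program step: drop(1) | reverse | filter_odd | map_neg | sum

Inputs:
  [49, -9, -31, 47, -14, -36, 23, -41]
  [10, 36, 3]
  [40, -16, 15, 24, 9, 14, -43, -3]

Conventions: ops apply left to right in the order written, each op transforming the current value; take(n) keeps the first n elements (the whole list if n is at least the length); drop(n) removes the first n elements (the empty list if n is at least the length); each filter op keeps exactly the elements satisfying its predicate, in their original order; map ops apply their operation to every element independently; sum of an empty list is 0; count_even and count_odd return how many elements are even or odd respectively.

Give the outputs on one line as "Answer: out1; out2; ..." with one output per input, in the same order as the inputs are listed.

Execution, op by op:
  [49, -9, -31, 47, -14, -36, 23, -41] -> [-9, -31, 47, -14, -36, 23, -41] -> [-41, 23, -36, -14, 47, -31, -9] -> [-41, 23, 47, -31, -9] -> [41, -23, -47, 31, 9] -> 11
  [10, 36, 3] -> [36, 3] -> [3, 36] -> [3] -> [-3] -> -3
  [40, -16, 15, 24, 9, 14, -43, -3] -> [-16, 15, 24, 9, 14, -43, -3] -> [-3, -43, 14, 9, 24, 15, -16] -> [-3, -43, 9, 15] -> [3, 43, -9, -15] -> 22

11; -3; 22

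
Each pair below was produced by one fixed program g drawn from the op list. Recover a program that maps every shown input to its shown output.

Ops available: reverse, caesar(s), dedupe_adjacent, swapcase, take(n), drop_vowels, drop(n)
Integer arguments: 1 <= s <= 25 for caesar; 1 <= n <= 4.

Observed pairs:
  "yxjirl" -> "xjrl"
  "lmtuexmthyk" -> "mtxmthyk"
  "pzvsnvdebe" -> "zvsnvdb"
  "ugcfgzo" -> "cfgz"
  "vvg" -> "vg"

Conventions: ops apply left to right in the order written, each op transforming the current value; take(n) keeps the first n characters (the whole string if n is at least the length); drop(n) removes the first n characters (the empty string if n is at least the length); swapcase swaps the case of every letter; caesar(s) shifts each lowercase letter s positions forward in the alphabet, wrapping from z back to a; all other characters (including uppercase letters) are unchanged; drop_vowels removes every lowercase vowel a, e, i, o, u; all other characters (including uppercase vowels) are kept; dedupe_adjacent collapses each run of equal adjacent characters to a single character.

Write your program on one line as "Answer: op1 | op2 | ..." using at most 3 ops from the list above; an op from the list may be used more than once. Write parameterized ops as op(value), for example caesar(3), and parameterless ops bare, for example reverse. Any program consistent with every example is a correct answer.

drop_vowels | drop(1)

Check, running the answer program on each example:
  "yxjirl" -> "yxjrl" -> "xjrl"
  "lmtuexmthyk" -> "lmtxmthyk" -> "mtxmthyk"
  "pzvsnvdebe" -> "pzvsnvdb" -> "zvsnvdb"
  "ugcfgzo" -> "gcfgz" -> "cfgz"
  "vvg" -> "vvg" -> "vg"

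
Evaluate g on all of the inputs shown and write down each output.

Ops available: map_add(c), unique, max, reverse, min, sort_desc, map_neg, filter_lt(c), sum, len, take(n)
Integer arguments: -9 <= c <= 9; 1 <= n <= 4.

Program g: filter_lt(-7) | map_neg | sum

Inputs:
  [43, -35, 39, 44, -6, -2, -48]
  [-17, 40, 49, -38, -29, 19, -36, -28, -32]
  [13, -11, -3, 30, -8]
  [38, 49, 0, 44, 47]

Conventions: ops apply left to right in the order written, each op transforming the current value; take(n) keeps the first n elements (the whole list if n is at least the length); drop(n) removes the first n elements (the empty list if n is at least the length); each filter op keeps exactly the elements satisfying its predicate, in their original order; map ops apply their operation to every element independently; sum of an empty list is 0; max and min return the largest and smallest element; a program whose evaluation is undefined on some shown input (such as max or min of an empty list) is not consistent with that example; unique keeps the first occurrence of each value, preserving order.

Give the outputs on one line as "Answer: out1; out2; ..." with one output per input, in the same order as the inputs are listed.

83; 180; 19; 0

Execution, op by op:
  [43, -35, 39, 44, -6, -2, -48] -> [-35, -48] -> [35, 48] -> 83
  [-17, 40, 49, -38, -29, 19, -36, -28, -32] -> [-17, -38, -29, -36, -28, -32] -> [17, 38, 29, 36, 28, 32] -> 180
  [13, -11, -3, 30, -8] -> [-11, -8] -> [11, 8] -> 19
  [38, 49, 0, 44, 47] -> [] -> [] -> 0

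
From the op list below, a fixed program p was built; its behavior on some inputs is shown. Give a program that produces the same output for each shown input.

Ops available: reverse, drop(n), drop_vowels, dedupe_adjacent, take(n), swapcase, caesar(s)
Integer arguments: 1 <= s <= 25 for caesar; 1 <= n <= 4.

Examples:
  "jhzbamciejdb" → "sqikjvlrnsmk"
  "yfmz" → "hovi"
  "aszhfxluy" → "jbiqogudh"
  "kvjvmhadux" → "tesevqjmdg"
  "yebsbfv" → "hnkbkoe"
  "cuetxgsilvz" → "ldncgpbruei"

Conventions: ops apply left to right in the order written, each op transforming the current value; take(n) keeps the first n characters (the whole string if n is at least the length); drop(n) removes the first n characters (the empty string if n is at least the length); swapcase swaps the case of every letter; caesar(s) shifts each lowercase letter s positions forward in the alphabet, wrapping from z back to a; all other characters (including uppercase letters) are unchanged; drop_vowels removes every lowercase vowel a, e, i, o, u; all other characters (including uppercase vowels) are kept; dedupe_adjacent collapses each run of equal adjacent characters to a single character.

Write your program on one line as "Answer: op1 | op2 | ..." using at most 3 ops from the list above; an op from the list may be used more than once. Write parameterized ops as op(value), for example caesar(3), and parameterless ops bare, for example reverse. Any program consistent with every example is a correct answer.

reverse | caesar(9) | reverse

Check, running the answer program on each example:
  "jhzbamciejdb" -> "bdjeicmabzhj" -> "kmsnrlvjkiqs" -> "sqikjvlrnsmk"
  "yfmz" -> "zmfy" -> "ivoh" -> "hovi"
  "aszhfxluy" -> "yulxfhzsa" -> "hdugoqibj" -> "jbiqogudh"
  "kvjvmhadux" -> "xudahmvjvk" -> "gdmjqveset" -> "tesevqjmdg"
  "yebsbfv" -> "vfbsbey" -> "eokbknh" -> "hnkbkoe"
  "cuetxgsilvz" -> "zvlisgxteuc" -> "ieurbpgcndl" -> "ldncgpbruei"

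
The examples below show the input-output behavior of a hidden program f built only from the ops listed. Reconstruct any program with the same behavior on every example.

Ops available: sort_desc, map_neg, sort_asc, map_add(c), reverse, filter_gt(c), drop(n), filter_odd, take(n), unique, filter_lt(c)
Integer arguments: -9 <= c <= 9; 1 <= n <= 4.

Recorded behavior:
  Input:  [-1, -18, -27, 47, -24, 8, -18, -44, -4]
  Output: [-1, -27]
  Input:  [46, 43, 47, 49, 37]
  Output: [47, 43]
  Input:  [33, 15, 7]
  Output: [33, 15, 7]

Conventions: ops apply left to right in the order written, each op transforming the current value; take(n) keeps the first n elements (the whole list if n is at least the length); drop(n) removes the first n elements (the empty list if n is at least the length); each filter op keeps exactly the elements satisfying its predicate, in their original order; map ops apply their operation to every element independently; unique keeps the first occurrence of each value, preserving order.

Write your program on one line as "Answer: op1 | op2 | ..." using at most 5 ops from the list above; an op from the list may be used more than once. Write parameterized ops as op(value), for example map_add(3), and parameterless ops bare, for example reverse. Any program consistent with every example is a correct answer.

take(3) | sort_asc | reverse | filter_odd

Check, running the answer program on each example:
  [-1, -18, -27, 47, -24, 8, -18, -44, -4] -> [-1, -18, -27] -> [-27, -18, -1] -> [-1, -18, -27] -> [-1, -27]
  [46, 43, 47, 49, 37] -> [46, 43, 47] -> [43, 46, 47] -> [47, 46, 43] -> [47, 43]
  [33, 15, 7] -> [33, 15, 7] -> [7, 15, 33] -> [33, 15, 7] -> [33, 15, 7]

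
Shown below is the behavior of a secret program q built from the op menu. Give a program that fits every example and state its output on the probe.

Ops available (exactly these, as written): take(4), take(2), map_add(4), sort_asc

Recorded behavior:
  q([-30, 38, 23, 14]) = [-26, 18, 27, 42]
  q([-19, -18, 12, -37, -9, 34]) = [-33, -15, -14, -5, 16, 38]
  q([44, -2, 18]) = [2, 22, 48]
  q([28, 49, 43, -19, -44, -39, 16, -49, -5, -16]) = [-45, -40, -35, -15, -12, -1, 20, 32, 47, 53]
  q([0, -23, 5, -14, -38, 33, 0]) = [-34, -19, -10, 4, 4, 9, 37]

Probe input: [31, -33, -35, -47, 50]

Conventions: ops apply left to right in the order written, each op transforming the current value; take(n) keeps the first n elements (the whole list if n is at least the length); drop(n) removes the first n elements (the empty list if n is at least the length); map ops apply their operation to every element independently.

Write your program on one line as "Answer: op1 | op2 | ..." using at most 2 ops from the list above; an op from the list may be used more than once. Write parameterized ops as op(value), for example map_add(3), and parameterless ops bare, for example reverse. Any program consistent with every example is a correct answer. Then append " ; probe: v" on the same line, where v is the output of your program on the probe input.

map_add(4) | sort_asc ; probe: [-43, -31, -29, 35, 54]

Check, running the answer program on each example:
  [-30, 38, 23, 14] -> [-26, 42, 27, 18] -> [-26, 18, 27, 42]
  [-19, -18, 12, -37, -9, 34] -> [-15, -14, 16, -33, -5, 38] -> [-33, -15, -14, -5, 16, 38]
  [44, -2, 18] -> [48, 2, 22] -> [2, 22, 48]
  [28, 49, 43, -19, -44, -39, 16, -49, -5, -16] -> [32, 53, 47, -15, -40, -35, 20, -45, -1, -12] -> [-45, -40, -35, -15, -12, -1, 20, 32, 47, 53]
  [0, -23, 5, -14, -38, 33, 0] -> [4, -19, 9, -10, -34, 37, 4] -> [-34, -19, -10, 4, 4, 9, 37]
  probe: [31, -33, -35, -47, 50] -> [35, -29, -31, -43, 54] -> [-43, -31, -29, 35, 54]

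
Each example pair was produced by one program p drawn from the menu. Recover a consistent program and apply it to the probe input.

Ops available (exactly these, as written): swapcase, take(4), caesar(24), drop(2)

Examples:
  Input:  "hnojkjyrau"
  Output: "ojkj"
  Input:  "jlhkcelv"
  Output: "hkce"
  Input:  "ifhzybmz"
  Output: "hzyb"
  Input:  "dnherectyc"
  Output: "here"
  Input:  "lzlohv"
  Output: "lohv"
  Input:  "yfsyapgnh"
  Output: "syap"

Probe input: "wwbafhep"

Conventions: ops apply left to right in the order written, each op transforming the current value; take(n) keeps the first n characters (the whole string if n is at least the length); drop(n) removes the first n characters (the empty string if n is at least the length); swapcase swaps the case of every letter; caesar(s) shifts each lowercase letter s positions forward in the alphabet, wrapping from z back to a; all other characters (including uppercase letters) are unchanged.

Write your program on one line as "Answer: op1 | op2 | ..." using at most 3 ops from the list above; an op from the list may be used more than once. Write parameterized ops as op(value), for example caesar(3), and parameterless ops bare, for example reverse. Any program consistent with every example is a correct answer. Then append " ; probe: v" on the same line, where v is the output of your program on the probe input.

drop(2) | take(4) ; probe: "bafh"

Check, running the answer program on each example:
  "hnojkjyrau" -> "ojkjyrau" -> "ojkj"
  "jlhkcelv" -> "hkcelv" -> "hkce"
  "ifhzybmz" -> "hzybmz" -> "hzyb"
  "dnherectyc" -> "herectyc" -> "here"
  "lzlohv" -> "lohv" -> "lohv"
  "yfsyapgnh" -> "syapgnh" -> "syap"
  probe: "wwbafhep" -> "bafhep" -> "bafh"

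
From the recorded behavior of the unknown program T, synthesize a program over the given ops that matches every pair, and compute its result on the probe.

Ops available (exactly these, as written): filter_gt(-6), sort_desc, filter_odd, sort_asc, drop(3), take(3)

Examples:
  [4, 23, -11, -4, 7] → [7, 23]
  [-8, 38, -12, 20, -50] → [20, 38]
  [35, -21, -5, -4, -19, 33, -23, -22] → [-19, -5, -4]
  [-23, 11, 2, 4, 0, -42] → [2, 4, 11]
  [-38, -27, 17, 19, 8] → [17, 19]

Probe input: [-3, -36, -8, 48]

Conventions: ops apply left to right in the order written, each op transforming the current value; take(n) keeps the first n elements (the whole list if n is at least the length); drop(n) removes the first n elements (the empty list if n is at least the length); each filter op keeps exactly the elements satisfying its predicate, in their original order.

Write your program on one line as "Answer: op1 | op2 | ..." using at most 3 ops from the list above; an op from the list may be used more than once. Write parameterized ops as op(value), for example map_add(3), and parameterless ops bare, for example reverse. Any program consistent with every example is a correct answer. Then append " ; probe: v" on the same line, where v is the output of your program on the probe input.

sort_asc | drop(3) | take(3) ; probe: [48]

Check, running the answer program on each example:
  [4, 23, -11, -4, 7] -> [-11, -4, 4, 7, 23] -> [7, 23] -> [7, 23]
  [-8, 38, -12, 20, -50] -> [-50, -12, -8, 20, 38] -> [20, 38] -> [20, 38]
  [35, -21, -5, -4, -19, 33, -23, -22] -> [-23, -22, -21, -19, -5, -4, 33, 35] -> [-19, -5, -4, 33, 35] -> [-19, -5, -4]
  [-23, 11, 2, 4, 0, -42] -> [-42, -23, 0, 2, 4, 11] -> [2, 4, 11] -> [2, 4, 11]
  [-38, -27, 17, 19, 8] -> [-38, -27, 8, 17, 19] -> [17, 19] -> [17, 19]
  probe: [-3, -36, -8, 48] -> [-36, -8, -3, 48] -> [48] -> [48]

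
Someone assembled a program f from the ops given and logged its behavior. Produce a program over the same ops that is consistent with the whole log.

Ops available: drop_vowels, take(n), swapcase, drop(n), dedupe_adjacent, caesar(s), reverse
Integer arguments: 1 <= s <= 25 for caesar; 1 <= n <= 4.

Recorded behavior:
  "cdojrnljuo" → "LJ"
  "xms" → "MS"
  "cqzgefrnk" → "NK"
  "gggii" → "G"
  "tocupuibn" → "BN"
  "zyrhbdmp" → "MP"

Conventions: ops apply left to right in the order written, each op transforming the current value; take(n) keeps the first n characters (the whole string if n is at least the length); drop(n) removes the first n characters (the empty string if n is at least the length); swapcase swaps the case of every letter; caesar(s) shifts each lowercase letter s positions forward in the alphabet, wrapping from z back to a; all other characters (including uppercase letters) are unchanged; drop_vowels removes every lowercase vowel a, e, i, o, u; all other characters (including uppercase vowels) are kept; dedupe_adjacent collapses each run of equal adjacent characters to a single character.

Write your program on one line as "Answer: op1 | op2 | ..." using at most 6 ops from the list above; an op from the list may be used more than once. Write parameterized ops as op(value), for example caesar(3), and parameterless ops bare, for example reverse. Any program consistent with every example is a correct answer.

drop_vowels | reverse | take(2) | reverse | dedupe_adjacent | swapcase

Check, running the answer program on each example:
  "cdojrnljuo" -> "cdjrnlj" -> "jlnrjdc" -> "jl" -> "lj" -> "lj" -> "LJ"
  "xms" -> "xms" -> "smx" -> "sm" -> "ms" -> "ms" -> "MS"
  "cqzgefrnk" -> "cqzgfrnk" -> "knrfgzqc" -> "kn" -> "nk" -> "nk" -> "NK"
  "gggii" -> "ggg" -> "ggg" -> "gg" -> "gg" -> "g" -> "G"
  "tocupuibn" -> "tcpbn" -> "nbpct" -> "nb" -> "bn" -> "bn" -> "BN"
  "zyrhbdmp" -> "zyrhbdmp" -> "pmdbhryz" -> "pm" -> "mp" -> "mp" -> "MP"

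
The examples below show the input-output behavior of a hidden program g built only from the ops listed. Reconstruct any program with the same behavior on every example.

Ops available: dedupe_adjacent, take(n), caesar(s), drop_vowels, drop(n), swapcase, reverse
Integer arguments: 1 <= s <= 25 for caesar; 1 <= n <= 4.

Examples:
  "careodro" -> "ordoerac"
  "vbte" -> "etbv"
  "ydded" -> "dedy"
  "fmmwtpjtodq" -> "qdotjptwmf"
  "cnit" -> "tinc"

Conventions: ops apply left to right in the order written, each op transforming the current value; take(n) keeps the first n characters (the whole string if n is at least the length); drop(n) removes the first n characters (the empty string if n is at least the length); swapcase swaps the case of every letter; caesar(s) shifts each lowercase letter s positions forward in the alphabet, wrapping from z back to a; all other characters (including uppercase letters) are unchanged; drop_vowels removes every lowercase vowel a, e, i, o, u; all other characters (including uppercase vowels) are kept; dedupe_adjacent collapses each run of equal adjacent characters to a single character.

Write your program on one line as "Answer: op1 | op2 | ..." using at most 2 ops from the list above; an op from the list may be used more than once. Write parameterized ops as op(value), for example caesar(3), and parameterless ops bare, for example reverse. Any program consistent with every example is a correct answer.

reverse | dedupe_adjacent

Check, running the answer program on each example:
  "careodro" -> "ordoerac" -> "ordoerac"
  "vbte" -> "etbv" -> "etbv"
  "ydded" -> "deddy" -> "dedy"
  "fmmwtpjtodq" -> "qdotjptwmmf" -> "qdotjptwmf"
  "cnit" -> "tinc" -> "tinc"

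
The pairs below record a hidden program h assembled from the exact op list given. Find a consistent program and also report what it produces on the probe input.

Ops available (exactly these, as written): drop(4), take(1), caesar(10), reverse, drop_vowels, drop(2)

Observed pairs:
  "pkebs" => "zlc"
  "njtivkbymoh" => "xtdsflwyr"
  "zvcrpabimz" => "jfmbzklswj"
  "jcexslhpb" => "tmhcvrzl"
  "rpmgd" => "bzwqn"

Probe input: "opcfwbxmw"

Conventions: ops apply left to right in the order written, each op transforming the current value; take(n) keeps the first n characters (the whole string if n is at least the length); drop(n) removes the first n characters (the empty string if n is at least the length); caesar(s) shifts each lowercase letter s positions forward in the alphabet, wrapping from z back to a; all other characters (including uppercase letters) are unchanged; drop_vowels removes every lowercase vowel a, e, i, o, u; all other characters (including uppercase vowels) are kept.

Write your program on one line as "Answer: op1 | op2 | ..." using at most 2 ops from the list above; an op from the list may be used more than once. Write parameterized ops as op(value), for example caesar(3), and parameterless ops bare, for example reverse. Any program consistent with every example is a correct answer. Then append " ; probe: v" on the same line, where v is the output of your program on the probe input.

caesar(10) | drop_vowels ; probe: "yzmpglhwg"

Check, running the answer program on each example:
  "pkebs" -> "zuolc" -> "zlc"
  "njtivkbymoh" -> "xtdsfuliwyr" -> "xtdsflwyr"
  "zvcrpabimz" -> "jfmbzklswj" -> "jfmbzklswj"
  "jcexslhpb" -> "tmohcvrzl" -> "tmhcvrzl"
  "rpmgd" -> "bzwqn" -> "bzwqn"
  probe: "opcfwbxmw" -> "yzmpglhwg" -> "yzmpglhwg"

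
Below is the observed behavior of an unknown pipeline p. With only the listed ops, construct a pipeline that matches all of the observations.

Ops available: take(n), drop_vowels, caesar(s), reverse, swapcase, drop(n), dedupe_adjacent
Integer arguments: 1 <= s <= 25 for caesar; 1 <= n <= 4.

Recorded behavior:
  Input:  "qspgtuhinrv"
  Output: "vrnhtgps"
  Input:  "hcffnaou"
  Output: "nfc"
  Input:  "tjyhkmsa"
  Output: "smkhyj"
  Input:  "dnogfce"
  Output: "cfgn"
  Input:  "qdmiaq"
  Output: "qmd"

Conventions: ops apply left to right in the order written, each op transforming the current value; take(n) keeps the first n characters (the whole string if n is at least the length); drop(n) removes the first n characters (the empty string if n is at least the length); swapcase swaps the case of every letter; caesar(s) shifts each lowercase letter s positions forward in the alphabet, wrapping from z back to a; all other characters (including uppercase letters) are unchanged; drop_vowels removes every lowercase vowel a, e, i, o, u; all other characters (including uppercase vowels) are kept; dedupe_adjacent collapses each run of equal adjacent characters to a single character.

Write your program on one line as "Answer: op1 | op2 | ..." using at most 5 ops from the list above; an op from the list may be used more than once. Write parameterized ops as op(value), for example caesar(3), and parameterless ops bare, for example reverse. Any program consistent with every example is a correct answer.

drop_vowels | dedupe_adjacent | drop(1) | reverse

Check, running the answer program on each example:
  "qspgtuhinrv" -> "qspgthnrv" -> "qspgthnrv" -> "spgthnrv" -> "vrnhtgps"
  "hcffnaou" -> "hcffn" -> "hcfn" -> "cfn" -> "nfc"
  "tjyhkmsa" -> "tjyhkms" -> "tjyhkms" -> "jyhkms" -> "smkhyj"
  "dnogfce" -> "dngfc" -> "dngfc" -> "ngfc" -> "cfgn"
  "qdmiaq" -> "qdmq" -> "qdmq" -> "dmq" -> "qmd"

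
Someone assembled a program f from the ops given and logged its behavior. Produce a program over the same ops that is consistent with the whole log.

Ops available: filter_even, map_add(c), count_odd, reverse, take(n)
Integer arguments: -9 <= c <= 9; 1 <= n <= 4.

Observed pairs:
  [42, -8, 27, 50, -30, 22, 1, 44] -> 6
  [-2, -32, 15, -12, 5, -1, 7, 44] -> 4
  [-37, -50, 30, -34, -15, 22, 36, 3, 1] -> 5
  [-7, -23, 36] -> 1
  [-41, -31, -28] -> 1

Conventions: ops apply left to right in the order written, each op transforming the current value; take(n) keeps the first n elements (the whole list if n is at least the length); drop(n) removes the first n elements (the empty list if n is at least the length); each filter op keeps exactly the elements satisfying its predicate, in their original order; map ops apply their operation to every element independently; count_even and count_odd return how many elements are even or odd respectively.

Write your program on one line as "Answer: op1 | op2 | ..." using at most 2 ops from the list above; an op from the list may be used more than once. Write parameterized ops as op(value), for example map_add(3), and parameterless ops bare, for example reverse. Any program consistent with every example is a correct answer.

map_add(7) | count_odd

Check, running the answer program on each example:
  [42, -8, 27, 50, -30, 22, 1, 44] -> [49, -1, 34, 57, -23, 29, 8, 51] -> 6
  [-2, -32, 15, -12, 5, -1, 7, 44] -> [5, -25, 22, -5, 12, 6, 14, 51] -> 4
  [-37, -50, 30, -34, -15, 22, 36, 3, 1] -> [-30, -43, 37, -27, -8, 29, 43, 10, 8] -> 5
  [-7, -23, 36] -> [0, -16, 43] -> 1
  [-41, -31, -28] -> [-34, -24, -21] -> 1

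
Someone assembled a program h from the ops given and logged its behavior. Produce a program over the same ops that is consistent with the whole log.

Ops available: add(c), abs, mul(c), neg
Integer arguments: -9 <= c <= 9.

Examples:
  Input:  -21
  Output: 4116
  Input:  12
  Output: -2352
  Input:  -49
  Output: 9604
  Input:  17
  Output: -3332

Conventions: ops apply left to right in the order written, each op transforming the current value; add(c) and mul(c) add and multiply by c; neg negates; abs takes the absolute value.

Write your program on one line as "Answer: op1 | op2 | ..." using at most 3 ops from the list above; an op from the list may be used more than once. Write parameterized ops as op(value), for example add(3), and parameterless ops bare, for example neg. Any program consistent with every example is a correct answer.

mul(7) | mul(4) | mul(-7)

Check, running the answer program on each example:
  -21 -> -147 -> -588 -> 4116
  12 -> 84 -> 336 -> -2352
  -49 -> -343 -> -1372 -> 9604
  17 -> 119 -> 476 -> -3332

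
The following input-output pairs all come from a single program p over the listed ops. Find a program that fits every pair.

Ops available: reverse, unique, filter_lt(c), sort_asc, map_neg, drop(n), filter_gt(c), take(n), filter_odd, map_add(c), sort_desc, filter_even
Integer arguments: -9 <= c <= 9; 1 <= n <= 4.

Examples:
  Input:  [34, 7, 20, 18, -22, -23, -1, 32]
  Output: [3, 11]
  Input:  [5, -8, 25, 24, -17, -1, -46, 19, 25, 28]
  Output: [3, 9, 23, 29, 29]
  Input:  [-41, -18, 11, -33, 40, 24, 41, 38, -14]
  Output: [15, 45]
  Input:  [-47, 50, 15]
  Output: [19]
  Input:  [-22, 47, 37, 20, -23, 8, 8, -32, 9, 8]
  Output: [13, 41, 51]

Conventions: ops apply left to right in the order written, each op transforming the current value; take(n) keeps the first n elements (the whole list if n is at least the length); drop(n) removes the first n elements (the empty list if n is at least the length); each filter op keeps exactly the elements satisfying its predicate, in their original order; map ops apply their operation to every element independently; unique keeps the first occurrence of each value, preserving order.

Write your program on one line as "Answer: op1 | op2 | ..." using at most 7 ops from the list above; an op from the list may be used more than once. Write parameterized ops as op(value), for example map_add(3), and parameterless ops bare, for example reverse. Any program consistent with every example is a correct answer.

filter_odd | sort_asc | map_add(-1) | map_add(-4) | map_add(9) | filter_gt(-8)

Check, running the answer program on each example:
  [34, 7, 20, 18, -22, -23, -1, 32] -> [7, -23, -1] -> [-23, -1, 7] -> [-24, -2, 6] -> [-28, -6, 2] -> [-19, 3, 11] -> [3, 11]
  [5, -8, 25, 24, -17, -1, -46, 19, 25, 28] -> [5, 25, -17, -1, 19, 25] -> [-17, -1, 5, 19, 25, 25] -> [-18, -2, 4, 18, 24, 24] -> [-22, -6, 0, 14, 20, 20] -> [-13, 3, 9, 23, 29, 29] -> [3, 9, 23, 29, 29]
  [-41, -18, 11, -33, 40, 24, 41, 38, -14] -> [-41, 11, -33, 41] -> [-41, -33, 11, 41] -> [-42, -34, 10, 40] -> [-46, -38, 6, 36] -> [-37, -29, 15, 45] -> [15, 45]
  [-47, 50, 15] -> [-47, 15] -> [-47, 15] -> [-48, 14] -> [-52, 10] -> [-43, 19] -> [19]
  [-22, 47, 37, 20, -23, 8, 8, -32, 9, 8] -> [47, 37, -23, 9] -> [-23, 9, 37, 47] -> [-24, 8, 36, 46] -> [-28, 4, 32, 42] -> [-19, 13, 41, 51] -> [13, 41, 51]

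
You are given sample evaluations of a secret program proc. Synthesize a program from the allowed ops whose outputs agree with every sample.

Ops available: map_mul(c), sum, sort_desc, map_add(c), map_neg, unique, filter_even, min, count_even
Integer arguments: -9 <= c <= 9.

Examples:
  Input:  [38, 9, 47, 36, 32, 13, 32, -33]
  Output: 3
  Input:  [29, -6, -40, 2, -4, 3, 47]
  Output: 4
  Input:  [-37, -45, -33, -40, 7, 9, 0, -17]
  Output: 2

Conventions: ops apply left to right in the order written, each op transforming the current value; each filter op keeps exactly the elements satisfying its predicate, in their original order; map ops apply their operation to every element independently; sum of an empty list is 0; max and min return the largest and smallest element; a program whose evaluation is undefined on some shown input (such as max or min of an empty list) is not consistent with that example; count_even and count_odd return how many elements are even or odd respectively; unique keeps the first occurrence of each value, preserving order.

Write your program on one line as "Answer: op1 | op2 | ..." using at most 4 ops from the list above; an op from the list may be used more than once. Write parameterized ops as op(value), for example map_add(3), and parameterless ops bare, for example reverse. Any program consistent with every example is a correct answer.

unique | filter_even | count_even

Check, running the answer program on each example:
  [38, 9, 47, 36, 32, 13, 32, -33] -> [38, 9, 47, 36, 32, 13, -33] -> [38, 36, 32] -> 3
  [29, -6, -40, 2, -4, 3, 47] -> [29, -6, -40, 2, -4, 3, 47] -> [-6, -40, 2, -4] -> 4
  [-37, -45, -33, -40, 7, 9, 0, -17] -> [-37, -45, -33, -40, 7, 9, 0, -17] -> [-40, 0] -> 2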